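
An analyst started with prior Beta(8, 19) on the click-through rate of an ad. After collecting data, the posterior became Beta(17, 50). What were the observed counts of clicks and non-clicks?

A Beta(α, β) prior with s successes and f failures in binomial data gives a Beta(α+s, β+f) posterior.
So s = 17 − 8 = 9 and f = 50 − 19 = 31.

9 clicks and 31 non-clicks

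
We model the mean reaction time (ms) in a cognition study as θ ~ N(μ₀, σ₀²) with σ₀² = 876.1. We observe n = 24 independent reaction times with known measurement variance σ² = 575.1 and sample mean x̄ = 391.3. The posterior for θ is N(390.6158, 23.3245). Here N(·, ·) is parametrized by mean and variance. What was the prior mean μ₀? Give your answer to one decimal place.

The posterior mean is a precision-weighted average: μ_n = (τ₀μ₀ + τ_data·x̄)/(τ₀+τ_data), with τ₀=1/σ₀² and τ_data=n/σ².
Here τ₀ = 1/876.1 = 0.001141 and τ_data = 24/575.1 = 0.041732, so τ_n = 0.042873.
Rearranging for μ₀: μ₀ = (μ_n·τ_n − τ_data·x̄)/τ₀ = (390.6158·0.042873 − 0.041732·391.3) / 0.001141 = 0.417140/0.001141 ≈ 365.6.

μ₀ = 365.6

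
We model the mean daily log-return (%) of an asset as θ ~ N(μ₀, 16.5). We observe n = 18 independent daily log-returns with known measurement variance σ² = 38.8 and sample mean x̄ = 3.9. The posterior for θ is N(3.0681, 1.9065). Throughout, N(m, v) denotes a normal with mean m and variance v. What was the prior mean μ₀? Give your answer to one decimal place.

μ₀ = -3.3

The posterior mean is a precision-weighted average: μ_n = (τ₀μ₀ + τ_data·x̄)/(τ₀+τ_data), with τ₀=1/σ₀² and τ_data=n/σ².
Here τ₀ = 1/16.5 = 0.060606 and τ_data = 18/38.8 = 0.463918, so τ_n = 0.524524.
Rearranging for μ₀: μ₀ = (μ_n·τ_n − τ_data·x̄)/τ₀ = (3.0681·0.524524 − 0.463918·3.9) / 0.060606 = -0.199988/0.060606 ≈ -3.3.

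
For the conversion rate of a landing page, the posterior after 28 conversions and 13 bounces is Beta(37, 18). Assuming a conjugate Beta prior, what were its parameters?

Beta(9, 5)

Under Beta–binomial conjugacy the posterior parameters are (α+s, β+f).
So α = 37 − 28 = 9 and β = 18 − 13 = 5.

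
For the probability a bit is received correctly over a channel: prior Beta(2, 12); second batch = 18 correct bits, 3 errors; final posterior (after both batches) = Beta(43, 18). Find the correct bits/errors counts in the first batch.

23 correct bits and 3 errors

Because Beta–binomial updating is additive in the counts, the combined data contributed (α_post−α_prior, β_post−β_prior) successes and failures.
Total across both batches: 43−2=41 correct bits, 18−12=6 errors.
Subtract the second batch: 41−18=23 correct bits and 6−3=3 errors.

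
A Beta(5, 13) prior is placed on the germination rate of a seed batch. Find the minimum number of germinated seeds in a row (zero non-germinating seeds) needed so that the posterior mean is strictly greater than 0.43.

k = 5

After k germinated seeds and 0 non-germinating seeds the posterior is Beta(5+k, 13), with mean (5+k)/(5+13+k).
Set (5+k)/(18+k) > 0.43 and solve: k > (0.43·18 − 5)/(1 − 0.43) = 4.807.
The smallest integer exceeding 4.807 is 5, and checking k=5: (10)/(23) = 0.4348 > 0.43.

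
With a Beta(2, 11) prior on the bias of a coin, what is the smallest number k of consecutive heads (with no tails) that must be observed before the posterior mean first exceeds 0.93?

After k heads and 0 tails the posterior is Beta(2+k, 11), with mean (2+k)/(2+11+k).
Set (2+k)/(13+k) > 0.93 and solve: k > (0.93·13 − 2)/(1 − 0.93) = 144.143.
The smallest integer exceeding 144.143 is 145.

k = 145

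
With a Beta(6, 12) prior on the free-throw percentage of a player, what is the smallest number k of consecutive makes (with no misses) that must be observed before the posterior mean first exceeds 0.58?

k = 11

After k makes and 0 misses the posterior is Beta(6+k, 12), with mean (6+k)/(6+12+k).
Set (6+k)/(18+k) > 0.58 and solve: k > (0.58·18 − 6)/(1 − 0.58) = 10.571.
The smallest integer exceeding 10.571 is 11.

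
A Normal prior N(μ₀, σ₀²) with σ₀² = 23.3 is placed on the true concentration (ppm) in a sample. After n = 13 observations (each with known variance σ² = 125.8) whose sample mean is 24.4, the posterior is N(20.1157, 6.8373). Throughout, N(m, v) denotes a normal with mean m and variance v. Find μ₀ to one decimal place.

μ₀ = 9.8

With known observation variance, the Normal–Normal posterior has precision τ_n = τ₀ + n/σ² and mean μ_n = (τ₀μ₀ + (n/σ²)x̄)/τ_n.
Here τ₀ = 1/23.3 = 0.042918 and τ_data = 13/125.8 = 0.103339, so τ_n = 0.146257.
Rearranging for μ₀: μ₀ = (μ_n·τ_n − τ_data·x̄)/τ₀ = (20.1157·0.146257 − 0.103339·24.4) / 0.042918 = 0.420590/0.042918 ≈ 9.8.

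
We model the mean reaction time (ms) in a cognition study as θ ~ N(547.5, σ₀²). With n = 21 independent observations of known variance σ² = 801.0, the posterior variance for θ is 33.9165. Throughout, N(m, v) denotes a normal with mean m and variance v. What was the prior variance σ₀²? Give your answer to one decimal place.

σ₀² = 306.1

For the Normal–Normal model with known σ², precisions add: τ_n = τ₀ + n/σ².
So 1/σ₀² = 1/33.9165 − 21/801.0 = 0.029484 − 0.026217 = 0.003267.
Hence σ₀² = 1/0.003267 ≈ 306.1.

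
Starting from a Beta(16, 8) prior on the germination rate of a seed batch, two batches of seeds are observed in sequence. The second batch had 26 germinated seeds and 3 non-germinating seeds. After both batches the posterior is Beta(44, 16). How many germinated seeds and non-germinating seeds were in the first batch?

2 germinated seeds and 5 non-germinating seeds

Because Beta–binomial updating is additive in the counts, the combined data contributed (α_post−α_prior, β_post−β_prior) successes and failures.
Total across both batches: 44−16=28 germinated seeds, 16−8=8 non-germinating seeds.
Subtract the second batch: 28−26=2 germinated seeds and 8−3=5 non-germinating seeds.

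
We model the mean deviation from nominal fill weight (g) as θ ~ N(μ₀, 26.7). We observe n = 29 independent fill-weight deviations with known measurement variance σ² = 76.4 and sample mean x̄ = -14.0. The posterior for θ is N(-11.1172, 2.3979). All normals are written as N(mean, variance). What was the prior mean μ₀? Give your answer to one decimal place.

The posterior mean is a precision-weighted average: μ_n = (τ₀μ₀ + τ_data·x̄)/(τ₀+τ_data), with τ₀=1/σ₀² and τ_data=n/σ².
Here τ₀ = 1/26.7 = 0.037453 and τ_data = 29/76.4 = 0.379581, so τ_n = 0.417034.
Rearranging for μ₀: μ₀ = (μ_n·τ_n − τ_data·x̄)/τ₀ = (-11.1172·0.417034 − 0.379581·-14.0) / 0.037453 = 0.677884/0.037453 ≈ 18.1.

μ₀ = 18.1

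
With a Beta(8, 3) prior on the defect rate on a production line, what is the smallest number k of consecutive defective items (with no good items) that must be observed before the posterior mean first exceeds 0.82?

k = 6

After k defective items and 0 good items the posterior is Beta(8+k, 3), with mean (8+k)/(8+3+k).
Set (8+k)/(11+k) > 0.82 and solve: k > (0.82·11 − 8)/(1 − 0.82) = 5.667.
The smallest integer exceeding 5.667 is 6, and checking k=6: (14)/(17) = 0.8235 > 0.82.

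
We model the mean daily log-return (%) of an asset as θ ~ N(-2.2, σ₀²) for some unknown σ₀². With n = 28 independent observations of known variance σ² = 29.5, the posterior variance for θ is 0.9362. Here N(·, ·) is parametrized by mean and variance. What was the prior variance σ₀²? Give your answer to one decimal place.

σ₀² = 8.4

Posterior precision equals prior precision plus data precision: 1/σ_n² = 1/σ₀² + n/σ².
So 1/σ₀² = 1/0.9362 − 28/29.5 = 1.068148 − 0.949153 = 0.118995.
Hence σ₀² = 1/0.118995 ≈ 8.4.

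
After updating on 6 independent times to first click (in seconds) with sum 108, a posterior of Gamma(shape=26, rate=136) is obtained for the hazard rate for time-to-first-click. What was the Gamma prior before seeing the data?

Gamma(shape=20, rate=28)

For an exponential likelihood with a Gamma(α, β) prior on the rate, n observations with total T give posterior Gamma(α+n, β+T).
So α = 26 − 6 = 20 and β = 136 − 108 = 28.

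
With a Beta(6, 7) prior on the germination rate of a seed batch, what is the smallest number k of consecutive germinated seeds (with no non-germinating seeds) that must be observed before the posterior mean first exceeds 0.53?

After k germinated seeds and 0 non-germinating seeds the posterior is Beta(6+k, 7), with mean (6+k)/(6+7+k).
Set (6+k)/(13+k) > 0.53 and solve: k > (0.53·13 − 6)/(1 − 0.53) = 1.894.
The smallest integer exceeding 1.894 is 2.

k = 2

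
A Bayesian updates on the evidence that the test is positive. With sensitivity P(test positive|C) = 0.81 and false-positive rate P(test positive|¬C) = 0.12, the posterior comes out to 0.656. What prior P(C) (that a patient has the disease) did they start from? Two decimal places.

Bayes' rule in odds form gives O(C|E) = O(C)·[P(E|C)/P(E|¬C)], hence O(C) = O(C|E)/LR.
Posterior odds = 0.656/(1−0.656) = 1.9070. LR = 0.81/0.12 = 6.7500.
Prior odds = 1.9070/6.7500 = 0.2825, so P(C) = 0.2825/(1+0.2825) ≈ 0.22.

P(C) = 0.22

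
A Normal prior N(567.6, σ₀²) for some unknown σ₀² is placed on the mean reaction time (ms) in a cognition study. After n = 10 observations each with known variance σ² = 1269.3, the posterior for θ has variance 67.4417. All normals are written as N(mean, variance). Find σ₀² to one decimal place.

Posterior precision equals prior precision plus data precision: 1/σ_n² = 1/σ₀² + n/σ².
So 1/σ₀² = 1/67.4417 − 10/1269.3 = 0.014828 − 0.007878 = 0.006950.
Hence σ₀² = 1/0.006950 ≈ 143.9.

σ₀² = 143.9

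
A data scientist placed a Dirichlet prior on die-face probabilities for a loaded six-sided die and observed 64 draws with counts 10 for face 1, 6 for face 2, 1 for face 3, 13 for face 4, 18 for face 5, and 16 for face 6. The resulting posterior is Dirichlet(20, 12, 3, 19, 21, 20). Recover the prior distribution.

Dirichlet(10, 6, 2, 6, 3, 4)

For a Dirichlet(α) prior with multinomial counts c, the posterior is Dirichlet(α + c) componentwise.
Subtract each count from the matching posterior parameter: 20−10=10, 12−6=6, 3−1=2, 19−13=6, 21−18=3, 20−16=4.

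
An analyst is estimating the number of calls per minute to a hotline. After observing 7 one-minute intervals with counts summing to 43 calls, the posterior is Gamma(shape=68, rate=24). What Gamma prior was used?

Gamma(shape=25, rate=17)

Gamma–Poisson conjugacy: posterior shape = α + Σxᵢ, posterior rate = β + n.
So α = 68 − 43 = 25 and β = 24 − 7 = 17.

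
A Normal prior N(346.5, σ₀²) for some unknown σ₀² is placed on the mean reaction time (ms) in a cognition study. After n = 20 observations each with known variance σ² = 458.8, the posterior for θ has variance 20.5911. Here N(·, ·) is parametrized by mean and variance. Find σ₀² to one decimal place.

Posterior precision equals prior precision plus data precision: 1/σ_n² = 1/σ₀² + n/σ².
So 1/σ₀² = 1/20.5911 − 20/458.8 = 0.048565 − 0.043592 = 0.004973.
Hence σ₀² = 1/0.004973 ≈ 201.1.

σ₀² = 201.1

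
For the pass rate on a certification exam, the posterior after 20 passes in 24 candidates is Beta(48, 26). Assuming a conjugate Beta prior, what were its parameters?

Beta(28, 22)

A Beta(a, b) prior with s successes and f failures in binomial data gives a Beta(a+s, b+f) posterior.
So a = 48 − 20 = 28 and b = 26 − 4 = 22.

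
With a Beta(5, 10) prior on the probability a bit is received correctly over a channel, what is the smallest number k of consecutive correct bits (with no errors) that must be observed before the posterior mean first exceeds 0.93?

k = 128

After k correct bits and 0 errors the posterior is Beta(5+k, 10), with mean (5+k)/(5+10+k).
Set (5+k)/(15+k) > 0.93 and solve: k > (0.93·15 − 5)/(1 − 0.93) = 127.857.
The smallest integer exceeding 127.857 is 128.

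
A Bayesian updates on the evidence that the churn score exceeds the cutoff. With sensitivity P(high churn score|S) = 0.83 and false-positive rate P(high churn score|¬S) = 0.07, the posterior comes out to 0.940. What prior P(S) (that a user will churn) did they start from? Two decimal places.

P(S) = 0.57

In odds form, posterior odds = prior odds × likelihood ratio, so prior odds = posterior odds ÷ LR.
Posterior odds = 0.940/(1−0.940) = 15.6667. LR = 0.83/0.07 = 11.8571.
Prior odds = 15.6667/11.8571 = 1.3213, so P(S) = 1.3213/(1+1.3213) ≈ 0.57.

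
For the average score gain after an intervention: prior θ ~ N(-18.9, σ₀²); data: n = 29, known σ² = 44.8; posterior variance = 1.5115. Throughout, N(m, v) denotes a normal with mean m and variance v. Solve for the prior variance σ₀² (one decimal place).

For the Normal–Normal model with known σ², precisions add: τ_n = τ₀ + n/σ².
So 1/σ₀² = 1/1.5115 − 29/44.8 = 0.661594 − 0.647321 = 0.014273.
Hence σ₀² = 1/0.014273 ≈ 70.1.

σ₀² = 70.1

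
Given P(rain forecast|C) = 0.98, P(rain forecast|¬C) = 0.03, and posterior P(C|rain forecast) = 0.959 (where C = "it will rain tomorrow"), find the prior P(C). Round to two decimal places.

P(C) = 0.42

In odds form, posterior odds = prior odds × likelihood ratio, so prior odds = posterior odds ÷ LR.
Posterior odds = 0.959/(1−0.959) = 23.3902. LR = 0.98/0.03 = 32.6667.
Prior odds = 23.3902/32.6667 = 0.7160, so P(C) = 0.7160/(1+0.7160) ≈ 0.42.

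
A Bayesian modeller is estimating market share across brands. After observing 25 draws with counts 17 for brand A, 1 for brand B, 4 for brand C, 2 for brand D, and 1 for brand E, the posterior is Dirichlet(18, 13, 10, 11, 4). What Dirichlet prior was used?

For a Dirichlet(α) prior with multinomial counts c, the posterior is Dirichlet(α + c) componentwise.
Subtract each count from the matching posterior parameter: 18−17=1, 13−1=12, 10−4=6, 11−2=9, 4−1=3.

Dirichlet(1, 12, 6, 9, 3)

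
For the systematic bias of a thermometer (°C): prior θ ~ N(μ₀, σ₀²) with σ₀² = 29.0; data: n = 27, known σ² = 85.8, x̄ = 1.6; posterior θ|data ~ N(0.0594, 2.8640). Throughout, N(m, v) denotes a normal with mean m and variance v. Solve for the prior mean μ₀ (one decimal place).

μ₀ = -14.0

The posterior mean is a precision-weighted average: μ_n = (τ₀μ₀ + τ_data·x̄)/(τ₀+τ_data), with τ₀=1/σ₀² and τ_data=n/σ².
Here τ₀ = 1/29.0 = 0.034483 and τ_data = 27/85.8 = 0.314685, so τ_n = 0.349168.
Rearranging for μ₀: μ₀ = (μ_n·τ_n − τ_data·x̄)/τ₀ = (0.0594·0.349168 − 0.314685·1.6) / 0.034483 = -0.482755/0.034483 ≈ -14.0.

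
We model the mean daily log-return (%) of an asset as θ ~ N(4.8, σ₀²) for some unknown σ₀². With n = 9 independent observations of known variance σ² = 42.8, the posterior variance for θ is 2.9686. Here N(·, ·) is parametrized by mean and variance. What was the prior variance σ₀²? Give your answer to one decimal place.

σ₀² = 7.9

Posterior precision equals prior precision plus data precision: 1/σ_n² = 1/σ₀² + n/σ².
So 1/σ₀² = 1/2.9686 − 9/42.8 = 0.336859 − 0.210280 = 0.126579.
Hence σ₀² = 1/0.126579 ≈ 7.9.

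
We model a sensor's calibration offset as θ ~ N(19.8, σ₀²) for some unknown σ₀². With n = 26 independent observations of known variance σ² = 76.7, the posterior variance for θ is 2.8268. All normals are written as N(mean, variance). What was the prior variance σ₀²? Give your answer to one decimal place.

σ₀² = 67.7

For the Normal–Normal model with known σ², precisions add: τ_n = τ₀ + n/σ².
So 1/σ₀² = 1/2.8268 − 26/76.7 = 0.353757 − 0.338983 = 0.014774.
Hence σ₀² = 1/0.014774 ≈ 67.7.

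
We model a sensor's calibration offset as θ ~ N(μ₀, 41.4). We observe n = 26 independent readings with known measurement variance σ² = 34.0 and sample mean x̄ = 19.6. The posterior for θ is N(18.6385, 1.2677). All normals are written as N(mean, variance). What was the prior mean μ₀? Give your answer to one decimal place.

With known observation variance, the Normal–Normal posterior has precision τ_n = τ₀ + n/σ² and mean μ_n = (τ₀μ₀ + (n/σ²)x̄)/τ_n.
Here τ₀ = 1/41.4 = 0.024155 and τ_data = 26/34.0 = 0.764706, so τ_n = 0.788861.
Rearranging for μ₀: μ₀ = (μ_n·τ_n − τ_data·x̄)/τ₀ = (18.6385·0.788861 − 0.764706·19.6) / 0.024155 = -0.285052/0.024155 ≈ -11.8.

μ₀ = -11.8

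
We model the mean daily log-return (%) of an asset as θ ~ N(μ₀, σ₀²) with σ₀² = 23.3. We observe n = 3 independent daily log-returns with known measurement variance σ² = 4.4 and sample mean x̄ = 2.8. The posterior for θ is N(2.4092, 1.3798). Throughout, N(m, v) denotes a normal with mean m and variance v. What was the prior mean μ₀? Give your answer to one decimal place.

μ₀ = -3.8

The posterior mean is a precision-weighted average: μ_n = (τ₀μ₀ + τ_data·x̄)/(τ₀+τ_data), with τ₀=1/σ₀² and τ_data=n/σ².
Here τ₀ = 1/23.3 = 0.042918 and τ_data = 3/4.4 = 0.681818, so τ_n = 0.724736.
Rearranging for μ₀: μ₀ = (μ_n·τ_n − τ_data·x̄)/τ₀ = (2.4092·0.724736 − 0.681818·2.8) / 0.042918 = -0.163056/0.042918 ≈ -3.8.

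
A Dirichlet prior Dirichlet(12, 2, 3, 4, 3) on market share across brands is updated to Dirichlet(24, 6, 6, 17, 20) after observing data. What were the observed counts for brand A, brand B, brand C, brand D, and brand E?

counts (12, 4, 3, 13, 17)

For a Dirichlet(α) prior with multinomial counts c, the posterior is Dirichlet(α + c) componentwise.
Counts are posterior − prior componentwise: 24−12=12, 6−2=4, 6−3=3, 17−4=13, 20−3=17.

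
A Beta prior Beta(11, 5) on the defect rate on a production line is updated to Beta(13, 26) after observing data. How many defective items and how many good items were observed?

Beta is conjugate to the binomial likelihood: posterior = Beta(α+s, β+f).
Match parameters: s=13−11=2, f=26−5=21.

2 defective items and 21 good items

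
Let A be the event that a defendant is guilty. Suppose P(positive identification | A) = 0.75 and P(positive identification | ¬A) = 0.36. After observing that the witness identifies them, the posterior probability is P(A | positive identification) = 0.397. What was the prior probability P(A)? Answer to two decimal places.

In odds form, posterior odds = prior odds × likelihood ratio, so prior odds = posterior odds ÷ LR.
Posterior odds = 0.397/(1−0.397) = 0.6584. LR = 0.75/0.36 = 2.0833.
Prior odds = 0.6584/2.0833 = 0.3160, so P(A) = 0.3160/(1+0.3160) ≈ 0.24.

P(A) = 0.24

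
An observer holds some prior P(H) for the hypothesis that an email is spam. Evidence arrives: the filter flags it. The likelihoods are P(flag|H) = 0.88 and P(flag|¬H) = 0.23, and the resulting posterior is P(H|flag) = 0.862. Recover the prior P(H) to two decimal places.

Bayes' rule in odds form gives O(H|E) = O(H)·[P(E|H)/P(E|¬H)], hence O(H) = O(H|E)/LR.
Posterior odds = 0.862/(1−0.862) = 6.2464. LR = 0.88/0.23 = 3.8261.
Prior odds = 6.2464/3.8261 = 1.6326, so P(H) = 1.6326/(1+1.6326) ≈ 0.62.

P(H) = 0.62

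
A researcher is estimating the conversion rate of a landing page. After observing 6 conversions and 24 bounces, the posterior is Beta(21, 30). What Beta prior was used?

A Beta(a, b) prior with s successes and f failures in binomial data gives a Beta(a+s, b+f) posterior.
So a = 21 − 6 = 15 and b = 30 − 24 = 6.

Beta(15, 6)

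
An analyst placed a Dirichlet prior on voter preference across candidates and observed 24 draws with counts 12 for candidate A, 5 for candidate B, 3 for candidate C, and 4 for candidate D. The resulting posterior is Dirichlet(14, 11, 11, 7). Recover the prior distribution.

For a Dirichlet(α) prior with multinomial counts c, the posterior is Dirichlet(α + c) componentwise.
Subtract each count from the matching posterior parameter: 14−12=2, 11−5=6, 11−3=8, 7−4=3.

Dirichlet(2, 6, 8, 3)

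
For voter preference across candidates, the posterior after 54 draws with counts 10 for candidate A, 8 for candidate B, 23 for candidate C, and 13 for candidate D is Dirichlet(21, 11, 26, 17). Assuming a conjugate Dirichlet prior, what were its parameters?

For a Dirichlet(α) prior with multinomial counts c, the posterior is Dirichlet(α + c) componentwise.
Subtract each count from the matching posterior parameter: 21−10=11, 11−8=3, 26−23=3, 17−13=4.

Dirichlet(11, 3, 3, 4)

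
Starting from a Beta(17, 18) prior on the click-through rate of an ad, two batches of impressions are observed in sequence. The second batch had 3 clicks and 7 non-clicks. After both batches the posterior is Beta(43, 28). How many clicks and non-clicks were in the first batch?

Sequential conjugate updates are equivalent to a single update on the pooled data, so total successes = posterior α − prior α and total failures = posterior β − prior β.
Total across both batches: 43−17=26 clicks, 28−18=10 non-clicks.
Subtract the second batch: 26−3=23 clicks and 10−7=3 non-clicks.

23 clicks and 3 non-clicks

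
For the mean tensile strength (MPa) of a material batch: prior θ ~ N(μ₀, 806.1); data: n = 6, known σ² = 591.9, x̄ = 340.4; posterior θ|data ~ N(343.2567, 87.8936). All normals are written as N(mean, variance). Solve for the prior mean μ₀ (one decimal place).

The posterior mean is a precision-weighted average: μ_n = (τ₀μ₀ + τ_data·x̄)/(τ₀+τ_data), with τ₀=1/σ₀² and τ_data=n/σ².
Here τ₀ = 1/806.1 = 0.001241 and τ_data = 6/591.9 = 0.010137, so τ_n = 0.011378.
Rearranging for μ₀: μ₀ = (μ_n·τ_n − τ_data·x̄)/τ₀ = (343.2567·0.011378 − 0.010137·340.4) / 0.001241 = 0.454940/0.001241 ≈ 366.6.

μ₀ = 366.6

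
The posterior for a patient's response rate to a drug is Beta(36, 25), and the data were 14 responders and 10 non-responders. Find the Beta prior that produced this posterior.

Beta(22, 15)

Beta is conjugate to the binomial likelihood: posterior = Beta(α+s, β+f).
Subtract the data counts: 36−14=22, 25−10=15.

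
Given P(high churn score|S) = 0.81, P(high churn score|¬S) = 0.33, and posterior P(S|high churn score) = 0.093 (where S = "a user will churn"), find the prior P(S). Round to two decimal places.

Bayes' rule in odds form gives O(S|E) = O(S)·[P(E|S)/P(E|¬S)], hence O(S) = O(S|E)/LR.
Posterior odds = 0.093/(1−0.093) = 0.1025. LR = 0.81/0.33 = 2.4545.
Prior odds = 0.1025/2.4545 = 0.0418, so P(S) = 0.0418/(1+0.0418) ≈ 0.04.

P(S) = 0.04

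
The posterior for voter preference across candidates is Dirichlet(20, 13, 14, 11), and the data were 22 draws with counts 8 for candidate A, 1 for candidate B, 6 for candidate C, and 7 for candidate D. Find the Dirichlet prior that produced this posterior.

For a Dirichlet(α) prior with multinomial counts c, the posterior is Dirichlet(α + c) componentwise.
Subtract each count from the matching posterior parameter: 20−8=12, 13−1=12, 14−6=8, 11−7=4.

Dirichlet(12, 12, 8, 4)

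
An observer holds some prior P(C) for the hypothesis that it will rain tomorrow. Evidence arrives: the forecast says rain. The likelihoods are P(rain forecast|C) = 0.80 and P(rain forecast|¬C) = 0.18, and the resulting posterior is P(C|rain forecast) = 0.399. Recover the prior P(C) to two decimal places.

In odds form, posterior odds = prior odds × likelihood ratio, so prior odds = posterior odds ÷ LR.
Posterior odds = 0.399/(1−0.399) = 0.6639. LR = 0.80/0.18 = 4.4444.
Prior odds = 0.6639/4.4444 = 0.1494, so P(C) = 0.1494/(1+0.1494) ≈ 0.13.

P(C) = 0.13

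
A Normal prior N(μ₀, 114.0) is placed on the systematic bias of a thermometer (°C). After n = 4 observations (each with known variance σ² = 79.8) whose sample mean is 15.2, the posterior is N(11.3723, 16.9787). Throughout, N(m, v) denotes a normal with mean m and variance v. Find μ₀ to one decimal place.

μ₀ = -10.5

With known observation variance, the Normal–Normal posterior has precision τ_n = τ₀ + n/σ² and mean μ_n = (τ₀μ₀ + (n/σ²)x̄)/τ_n.
Here τ₀ = 1/114.0 = 0.008772 and τ_data = 4/79.8 = 0.050125, so τ_n = 0.058897.
Rearranging for μ₀: μ₀ = (μ_n·τ_n − τ_data·x̄)/τ₀ = (11.3723·0.058897 − 0.050125·15.2) / 0.008772 = -0.092106/0.008772 ≈ -10.5.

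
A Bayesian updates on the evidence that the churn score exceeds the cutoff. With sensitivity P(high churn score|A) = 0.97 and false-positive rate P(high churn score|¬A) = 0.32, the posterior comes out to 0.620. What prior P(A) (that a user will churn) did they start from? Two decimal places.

Bayes' rule in odds form gives O(A|E) = O(A)·[P(E|A)/P(E|¬A)], hence O(A) = O(A|E)/LR.
Posterior odds = 0.620/(1−0.620) = 1.6316. LR = 0.97/0.32 = 3.0312.
Prior odds = 1.6316/3.0312 = 0.5383, so P(A) = 0.5383/(1+0.5383) ≈ 0.35.

P(A) = 0.35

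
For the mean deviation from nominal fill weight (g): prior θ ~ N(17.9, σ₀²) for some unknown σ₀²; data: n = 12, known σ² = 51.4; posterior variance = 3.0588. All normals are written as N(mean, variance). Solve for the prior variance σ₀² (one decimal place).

σ₀² = 10.7

For the Normal–Normal model with known σ², precisions add: τ_n = τ₀ + n/σ².
So 1/σ₀² = 1/3.0588 − 12/51.4 = 0.326926 − 0.233463 = 0.093463.
Hence σ₀² = 1/0.093463 ≈ 10.7.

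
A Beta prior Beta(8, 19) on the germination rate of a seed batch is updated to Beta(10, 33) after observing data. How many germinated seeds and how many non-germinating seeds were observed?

2 germinated seeds and 14 non-germinating seeds

Under Beta–binomial conjugacy the posterior parameters are (α+s, β+f).
Match parameters: s=10−8=2, f=33−19=14.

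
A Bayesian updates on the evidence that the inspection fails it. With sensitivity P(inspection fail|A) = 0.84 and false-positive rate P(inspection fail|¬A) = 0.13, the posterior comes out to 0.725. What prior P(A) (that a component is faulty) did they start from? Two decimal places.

In odds form, posterior odds = prior odds × likelihood ratio, so prior odds = posterior odds ÷ LR.
Posterior odds = 0.725/(1−0.725) = 2.6364. LR = 0.84/0.13 = 6.4615.
Prior odds = 2.6364/6.4615 = 0.4080, so P(A) = 0.4080/(1+0.4080) ≈ 0.29.

P(A) = 0.29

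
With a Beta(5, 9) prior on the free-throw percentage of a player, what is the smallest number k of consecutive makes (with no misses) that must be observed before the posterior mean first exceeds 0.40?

After k makes and 0 misses the posterior is Beta(5+k, 9), with mean (5+k)/(5+9+k).
Set (5+k)/(14+k) > 0.40 and solve: k > (0.40·14 − 5)/(1 − 0.40) = 1.000.
The smallest integer exceeding 1.000 is 2.

k = 2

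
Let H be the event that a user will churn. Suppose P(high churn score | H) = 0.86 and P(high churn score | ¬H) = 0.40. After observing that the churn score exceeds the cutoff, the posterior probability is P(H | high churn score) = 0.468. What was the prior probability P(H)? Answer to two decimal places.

In odds form, posterior odds = prior odds × likelihood ratio, so prior odds = posterior odds ÷ LR.
Posterior odds = 0.468/(1−0.468) = 0.8797. LR = 0.86/0.40 = 2.1500.
Prior odds = 0.8797/2.1500 = 0.4092, so P(H) = 0.4092/(1+0.4092) ≈ 0.29.

P(H) = 0.29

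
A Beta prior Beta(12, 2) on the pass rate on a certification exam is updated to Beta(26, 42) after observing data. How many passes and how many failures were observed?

Under Beta–binomial conjugacy the posterior parameters are (a+s, b+f).
So s = 26 − 12 = 14 and f = 42 − 2 = 40.

14 passes and 40 failures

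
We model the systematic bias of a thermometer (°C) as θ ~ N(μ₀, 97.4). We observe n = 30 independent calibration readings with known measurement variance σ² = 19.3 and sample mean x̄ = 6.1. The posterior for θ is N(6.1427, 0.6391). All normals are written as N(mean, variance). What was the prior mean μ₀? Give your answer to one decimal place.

With known observation variance, the Normal–Normal posterior has precision τ_n = τ₀ + n/σ² and mean μ_n = (τ₀μ₀ + (n/σ²)x̄)/τ_n.
Here τ₀ = 1/97.4 = 0.010267 and τ_data = 30/19.3 = 1.554404, so τ_n = 1.564671.
Rearranging for μ₀: μ₀ = (μ_n·τ_n − τ_data·x̄)/τ₀ = (6.1427·1.564671 − 1.554404·6.1) / 0.010267 = 0.129440/0.010267 ≈ 12.6.

μ₀ = 12.6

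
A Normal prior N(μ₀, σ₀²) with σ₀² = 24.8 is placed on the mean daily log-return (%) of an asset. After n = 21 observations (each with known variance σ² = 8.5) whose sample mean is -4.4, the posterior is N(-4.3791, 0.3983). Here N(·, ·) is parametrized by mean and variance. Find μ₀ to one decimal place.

With known observation variance, the Normal–Normal posterior has precision τ_n = τ₀ + n/σ² and mean μ_n = (τ₀μ₀ + (n/σ²)x̄)/τ_n.
Here τ₀ = 1/24.8 = 0.040323 and τ_data = 21/8.5 = 2.470588, so τ_n = 2.510911.
Rearranging for μ₀: μ₀ = (μ_n·τ_n − τ_data·x̄)/τ₀ = (-4.3791·2.510911 − 2.470588·-4.4) / 0.040323 = -0.124943/0.040323 ≈ -3.1.

μ₀ = -3.1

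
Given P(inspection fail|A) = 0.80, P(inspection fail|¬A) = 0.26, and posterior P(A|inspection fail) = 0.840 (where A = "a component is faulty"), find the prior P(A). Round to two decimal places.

In odds form, posterior odds = prior odds × likelihood ratio, so prior odds = posterior odds ÷ LR.
Posterior odds = 0.840/(1−0.840) = 5.2500. LR = 0.80/0.26 = 3.0769.
Prior odds = 5.2500/3.0769 = 1.7063, so P(A) = 1.7063/(1+1.7063) ≈ 0.63.

P(A) = 0.63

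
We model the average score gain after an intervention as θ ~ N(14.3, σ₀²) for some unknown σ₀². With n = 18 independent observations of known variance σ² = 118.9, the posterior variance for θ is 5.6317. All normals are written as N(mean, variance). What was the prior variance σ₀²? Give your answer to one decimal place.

For the Normal–Normal model with known σ², precisions add: τ_n = τ₀ + n/σ².
So 1/σ₀² = 1/5.6317 − 18/118.9 = 0.177566 − 0.151388 = 0.026178.
Hence σ₀² = 1/0.026178 ≈ 38.2.

σ₀² = 38.2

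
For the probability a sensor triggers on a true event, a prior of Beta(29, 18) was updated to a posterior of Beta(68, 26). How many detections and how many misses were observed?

39 detections and 8 misses

Beta is conjugate to the binomial likelihood: posterior = Beta(a+s, b+f).
Match parameters: s=68−29=39, f=26−18=8.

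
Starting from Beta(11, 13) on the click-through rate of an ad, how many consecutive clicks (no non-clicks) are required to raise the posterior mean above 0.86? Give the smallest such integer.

k = 69

After k clicks and 0 non-clicks the posterior is Beta(11+k, 13), with mean (11+k)/(11+13+k).
Set (11+k)/(24+k) > 0.86 and solve: k > (0.86·24 − 11)/(1 − 0.86) = 68.857.
The smallest integer exceeding 68.857 is 69.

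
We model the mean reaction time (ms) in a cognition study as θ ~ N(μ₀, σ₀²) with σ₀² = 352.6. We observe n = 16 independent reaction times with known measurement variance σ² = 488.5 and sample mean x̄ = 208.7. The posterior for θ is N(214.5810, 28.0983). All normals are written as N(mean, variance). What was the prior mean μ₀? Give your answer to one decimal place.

With known observation variance, the Normal–Normal posterior has precision τ_n = τ₀ + n/σ² and mean μ_n = (τ₀μ₀ + (n/σ²)x̄)/τ_n.
Here τ₀ = 1/352.6 = 0.002836 and τ_data = 16/488.5 = 0.032753, so τ_n = 0.035589.
Rearranging for μ₀: μ₀ = (μ_n·τ_n − τ_data·x̄)/τ₀ = (214.5810·0.035589 − 0.032753·208.7) / 0.002836 = 0.801172/0.002836 ≈ 282.5.

μ₀ = 282.5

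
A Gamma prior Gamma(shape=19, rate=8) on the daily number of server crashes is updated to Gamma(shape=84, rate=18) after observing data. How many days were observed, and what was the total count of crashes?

A Gamma(α, β) prior (rate parametrization) on a Poisson rate with n observations summing to S gives posterior Gamma(α+S, β+n).
Matching: Σxᵢ = 84 − 19 = 65 and n = 18 − 8 = 10.

n = 10 days with total 65 crashes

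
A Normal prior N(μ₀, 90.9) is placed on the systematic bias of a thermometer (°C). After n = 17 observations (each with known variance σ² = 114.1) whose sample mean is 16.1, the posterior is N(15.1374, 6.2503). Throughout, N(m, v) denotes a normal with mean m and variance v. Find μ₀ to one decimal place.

μ₀ = 2.1

With known observation variance, the Normal–Normal posterior has precision τ_n = τ₀ + n/σ² and mean μ_n = (τ₀μ₀ + (n/σ²)x̄)/τ_n.
Here τ₀ = 1/90.9 = 0.011001 and τ_data = 17/114.1 = 0.148992, so τ_n = 0.159993.
Rearranging for μ₀: μ₀ = (μ_n·τ_n − τ_data·x̄)/τ₀ = (15.1374·0.159993 − 0.148992·16.1) / 0.011001 = 0.023107/0.011001 ≈ 2.1.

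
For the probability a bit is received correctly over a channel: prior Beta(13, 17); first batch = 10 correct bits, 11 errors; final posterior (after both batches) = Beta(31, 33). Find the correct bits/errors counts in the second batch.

8 correct bits and 5 errors

Because Beta–binomial updating is additive in the counts, the combined data contributed (α_post−α_prior, β_post−β_prior) successes and failures.
Total across both batches: 31−13=18 correct bits, 33−17=16 errors.
Subtract the first batch: 18−10=8 correct bits and 16−11=5 errors.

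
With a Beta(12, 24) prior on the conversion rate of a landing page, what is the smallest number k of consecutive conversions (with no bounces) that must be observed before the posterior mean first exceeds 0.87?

k = 149

After k conversions and 0 bounces the posterior is Beta(12+k, 24), with mean (12+k)/(12+24+k).
Set (12+k)/(36+k) > 0.87 and solve: k > (0.87·36 − 12)/(1 − 0.87) = 148.615.
The smallest integer exceeding 148.615 is 149.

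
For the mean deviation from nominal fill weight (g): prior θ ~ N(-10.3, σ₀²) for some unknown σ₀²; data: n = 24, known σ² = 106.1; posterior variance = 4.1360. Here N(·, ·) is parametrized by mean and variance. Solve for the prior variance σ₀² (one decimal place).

Posterior precision equals prior precision plus data precision: 1/σ_n² = 1/σ₀² + n/σ².
So 1/σ₀² = 1/4.1360 − 24/106.1 = 0.241779 − 0.226202 = 0.015577.
Hence σ₀² = 1/0.015577 ≈ 64.2.

σ₀² = 64.2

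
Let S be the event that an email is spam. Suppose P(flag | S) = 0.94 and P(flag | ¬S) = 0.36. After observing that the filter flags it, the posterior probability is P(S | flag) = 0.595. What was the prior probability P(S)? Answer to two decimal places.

Bayes' rule in odds form gives O(S|E) = O(S)·[P(E|S)/P(E|¬S)], hence O(S) = O(S|E)/LR.
Posterior odds = 0.595/(1−0.595) = 1.4691. LR = 0.94/0.36 = 2.6111.
Prior odds = 1.4691/2.6111 = 0.5626, so P(S) = 0.5626/(1+0.5626) ≈ 0.36.

P(S) = 0.36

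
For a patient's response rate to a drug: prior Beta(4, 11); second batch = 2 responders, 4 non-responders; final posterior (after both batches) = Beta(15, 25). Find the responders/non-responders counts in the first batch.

Sequential conjugate updates are equivalent to a single update on the pooled data, so total successes = posterior α − prior α and total failures = posterior β − prior β.
Total across both batches: 15−4=11 responders, 25−11=14 non-responders.
Subtract the second batch: 11−2=9 responders and 14−4=10 non-responders.

9 responders and 10 non-responders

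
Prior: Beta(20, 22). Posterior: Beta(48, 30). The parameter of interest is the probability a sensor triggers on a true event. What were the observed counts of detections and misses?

28 detections and 8 misses

Under Beta–binomial conjugacy the posterior parameters are (α+s, β+f).
So s = 48 − 20 = 28 and f = 30 − 22 = 8.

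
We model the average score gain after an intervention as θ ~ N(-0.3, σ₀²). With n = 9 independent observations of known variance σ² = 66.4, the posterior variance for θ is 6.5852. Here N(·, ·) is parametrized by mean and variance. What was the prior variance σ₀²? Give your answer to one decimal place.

Posterior precision equals prior precision plus data precision: 1/σ_n² = 1/σ₀² + n/σ².
So 1/σ₀² = 1/6.5852 − 9/66.4 = 0.151856 − 0.135542 = 0.016314.
Hence σ₀² = 1/0.016314 ≈ 61.3.

σ₀² = 61.3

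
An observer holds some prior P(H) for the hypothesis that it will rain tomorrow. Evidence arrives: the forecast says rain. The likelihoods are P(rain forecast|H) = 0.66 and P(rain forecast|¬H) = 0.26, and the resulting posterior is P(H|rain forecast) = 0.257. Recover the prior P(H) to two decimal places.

P(H) = 0.12

In odds form, posterior odds = prior odds × likelihood ratio, so prior odds = posterior odds ÷ LR.
Posterior odds = 0.257/(1−0.257) = 0.3459. LR = 0.66/0.26 = 2.5385.
Prior odds = 0.3459/2.5385 = 0.1363, so P(H) = 0.1363/(1+0.1363) ≈ 0.12.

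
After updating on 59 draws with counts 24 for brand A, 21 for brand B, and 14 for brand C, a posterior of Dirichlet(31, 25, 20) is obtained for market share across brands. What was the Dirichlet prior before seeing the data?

Dirichlet(7, 4, 6)

For a Dirichlet(α) prior with multinomial counts c, the posterior is Dirichlet(α + c) componentwise.
Subtract each count from the matching posterior parameter: 31−24=7, 25−21=4, 20−14=6.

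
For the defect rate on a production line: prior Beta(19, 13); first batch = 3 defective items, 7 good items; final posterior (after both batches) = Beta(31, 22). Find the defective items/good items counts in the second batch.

Because Beta–binomial updating is additive in the counts, the combined data contributed (α_post−α_prior, β_post−β_prior) successes and failures.
Total across both batches: 31−19=12 defective items, 22−13=9 good items.
Subtract the first batch: 12−3=9 defective items and 9−7=2 good items.

9 defective items and 2 good items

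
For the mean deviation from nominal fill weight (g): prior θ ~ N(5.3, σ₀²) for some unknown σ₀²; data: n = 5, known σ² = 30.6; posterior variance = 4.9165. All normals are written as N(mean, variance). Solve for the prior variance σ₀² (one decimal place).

Posterior precision equals prior precision plus data precision: 1/σ_n² = 1/σ₀² + n/σ².
So 1/σ₀² = 1/4.9165 − 5/30.6 = 0.203397 − 0.163399 = 0.039998.
Hence σ₀² = 1/0.039998 ≈ 25.0.

σ₀² = 25.0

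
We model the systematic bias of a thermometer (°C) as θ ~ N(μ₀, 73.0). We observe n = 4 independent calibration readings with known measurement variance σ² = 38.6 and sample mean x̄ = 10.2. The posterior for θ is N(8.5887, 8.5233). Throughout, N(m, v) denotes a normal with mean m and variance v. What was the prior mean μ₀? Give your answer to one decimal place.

The posterior mean is a precision-weighted average: μ_n = (τ₀μ₀ + τ_data·x̄)/(τ₀+τ_data), with τ₀=1/σ₀² and τ_data=n/σ².
Here τ₀ = 1/73.0 = 0.013699 and τ_data = 4/38.6 = 0.103627, so τ_n = 0.117326.
Rearranging for μ₀: μ₀ = (μ_n·τ_n − τ_data·x̄)/τ₀ = (8.5887·0.117326 − 0.103627·10.2) / 0.013699 = -0.049318/0.013699 ≈ -3.6.

μ₀ = -3.6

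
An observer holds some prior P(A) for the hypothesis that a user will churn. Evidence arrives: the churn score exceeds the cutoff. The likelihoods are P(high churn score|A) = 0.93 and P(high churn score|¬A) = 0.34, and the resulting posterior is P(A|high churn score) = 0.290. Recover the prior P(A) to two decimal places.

P(A) = 0.13

In odds form, posterior odds = prior odds × likelihood ratio, so prior odds = posterior odds ÷ LR.
Posterior odds = 0.290/(1−0.290) = 0.4085. LR = 0.93/0.34 = 2.7353.
Prior odds = 0.4085/2.7353 = 0.1493, so P(A) = 0.1493/(1+0.1493) ≈ 0.13.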